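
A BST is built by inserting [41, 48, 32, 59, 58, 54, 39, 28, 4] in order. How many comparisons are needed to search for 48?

Search path for 48: 41 -> 48
Found: True
Comparisons: 2


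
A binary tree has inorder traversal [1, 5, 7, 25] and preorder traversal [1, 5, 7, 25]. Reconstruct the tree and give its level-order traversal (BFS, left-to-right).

Inorder:  [1, 5, 7, 25]
Preorder: [1, 5, 7, 25]
Algorithm: preorder visits root first, so consume preorder in order;
for each root, split the current inorder slice at that value into
left-subtree inorder and right-subtree inorder, then recurse.
Recursive splits:
  root=1; inorder splits into left=[], right=[5, 7, 25]
  root=5; inorder splits into left=[], right=[7, 25]
  root=7; inorder splits into left=[], right=[25]
  root=25; inorder splits into left=[], right=[]
Reconstructed level-order: [1, 5, 7, 25]


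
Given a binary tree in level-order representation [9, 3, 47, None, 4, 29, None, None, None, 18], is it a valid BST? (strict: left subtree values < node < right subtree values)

Level-order array: [9, 3, 47, None, 4, 29, None, None, None, 18]
Validate using subtree bounds (lo, hi): at each node, require lo < value < hi,
then recurse left with hi=value and right with lo=value.
Preorder trace (stopping at first violation):
  at node 9 with bounds (-inf, +inf): OK
  at node 3 with bounds (-inf, 9): OK
  at node 4 with bounds (3, 9): OK
  at node 47 with bounds (9, +inf): OK
  at node 29 with bounds (9, 47): OK
  at node 18 with bounds (9, 29): OK
No violation found at any node.
Result: Valid BST


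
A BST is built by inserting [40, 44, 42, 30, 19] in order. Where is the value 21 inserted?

Starting tree (level order): [40, 30, 44, 19, None, 42]
Insertion path: 40 -> 30 -> 19
Result: insert 21 as right child of 19
Final tree (level order): [40, 30, 44, 19, None, 42, None, None, 21]


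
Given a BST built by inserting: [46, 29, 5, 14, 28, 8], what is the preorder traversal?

Tree insertion order: [46, 29, 5, 14, 28, 8]
Tree (level-order array): [46, 29, None, 5, None, None, 14, 8, 28]
Preorder traversal: [46, 29, 5, 14, 8, 28]


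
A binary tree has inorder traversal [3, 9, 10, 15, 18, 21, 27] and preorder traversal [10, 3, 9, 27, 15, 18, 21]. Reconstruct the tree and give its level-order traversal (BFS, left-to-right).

Inorder:  [3, 9, 10, 15, 18, 21, 27]
Preorder: [10, 3, 9, 27, 15, 18, 21]
Algorithm: preorder visits root first, so consume preorder in order;
for each root, split the current inorder slice at that value into
left-subtree inorder and right-subtree inorder, then recurse.
Recursive splits:
  root=10; inorder splits into left=[3, 9], right=[15, 18, 21, 27]
  root=3; inorder splits into left=[], right=[9]
  root=9; inorder splits into left=[], right=[]
  root=27; inorder splits into left=[15, 18, 21], right=[]
  root=15; inorder splits into left=[], right=[18, 21]
  root=18; inorder splits into left=[], right=[21]
  root=21; inorder splits into left=[], right=[]
Reconstructed level-order: [10, 3, 27, 9, 15, 18, 21]


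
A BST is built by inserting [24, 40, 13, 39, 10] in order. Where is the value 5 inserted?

Starting tree (level order): [24, 13, 40, 10, None, 39]
Insertion path: 24 -> 13 -> 10
Result: insert 5 as left child of 10
Final tree (level order): [24, 13, 40, 10, None, 39, None, 5]


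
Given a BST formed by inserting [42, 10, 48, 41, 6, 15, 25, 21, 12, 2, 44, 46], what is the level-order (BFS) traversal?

Tree insertion order: [42, 10, 48, 41, 6, 15, 25, 21, 12, 2, 44, 46]
Tree (level-order array): [42, 10, 48, 6, 41, 44, None, 2, None, 15, None, None, 46, None, None, 12, 25, None, None, None, None, 21]
BFS from the root, enqueuing left then right child of each popped node:
  queue [42] -> pop 42, enqueue [10, 48], visited so far: [42]
  queue [10, 48] -> pop 10, enqueue [6, 41], visited so far: [42, 10]
  queue [48, 6, 41] -> pop 48, enqueue [44], visited so far: [42, 10, 48]
  queue [6, 41, 44] -> pop 6, enqueue [2], visited so far: [42, 10, 48, 6]
  queue [41, 44, 2] -> pop 41, enqueue [15], visited so far: [42, 10, 48, 6, 41]
  queue [44, 2, 15] -> pop 44, enqueue [46], visited so far: [42, 10, 48, 6, 41, 44]
  queue [2, 15, 46] -> pop 2, enqueue [none], visited so far: [42, 10, 48, 6, 41, 44, 2]
  queue [15, 46] -> pop 15, enqueue [12, 25], visited so far: [42, 10, 48, 6, 41, 44, 2, 15]
  queue [46, 12, 25] -> pop 46, enqueue [none], visited so far: [42, 10, 48, 6, 41, 44, 2, 15, 46]
  queue [12, 25] -> pop 12, enqueue [none], visited so far: [42, 10, 48, 6, 41, 44, 2, 15, 46, 12]
  queue [25] -> pop 25, enqueue [21], visited so far: [42, 10, 48, 6, 41, 44, 2, 15, 46, 12, 25]
  queue [21] -> pop 21, enqueue [none], visited so far: [42, 10, 48, 6, 41, 44, 2, 15, 46, 12, 25, 21]
Result: [42, 10, 48, 6, 41, 44, 2, 15, 46, 12, 25, 21]


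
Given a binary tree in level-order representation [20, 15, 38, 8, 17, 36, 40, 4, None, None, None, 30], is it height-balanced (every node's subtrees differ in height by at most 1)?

Tree (level-order array): [20, 15, 38, 8, 17, 36, 40, 4, None, None, None, 30]
Definition: a tree is height-balanced if, at every node, |h(left) - h(right)| <= 1 (empty subtree has height -1).
Bottom-up per-node check:
  node 4: h_left=-1, h_right=-1, diff=0 [OK], height=0
  node 8: h_left=0, h_right=-1, diff=1 [OK], height=1
  node 17: h_left=-1, h_right=-1, diff=0 [OK], height=0
  node 15: h_left=1, h_right=0, diff=1 [OK], height=2
  node 30: h_left=-1, h_right=-1, diff=0 [OK], height=0
  node 36: h_left=0, h_right=-1, diff=1 [OK], height=1
  node 40: h_left=-1, h_right=-1, diff=0 [OK], height=0
  node 38: h_left=1, h_right=0, diff=1 [OK], height=2
  node 20: h_left=2, h_right=2, diff=0 [OK], height=3
All nodes satisfy the balance condition.
Result: Balanced


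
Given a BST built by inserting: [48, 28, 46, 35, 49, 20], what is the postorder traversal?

Tree insertion order: [48, 28, 46, 35, 49, 20]
Tree (level-order array): [48, 28, 49, 20, 46, None, None, None, None, 35]
Postorder traversal: [20, 35, 46, 28, 49, 48]


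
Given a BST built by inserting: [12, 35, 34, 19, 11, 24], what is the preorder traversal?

Tree insertion order: [12, 35, 34, 19, 11, 24]
Tree (level-order array): [12, 11, 35, None, None, 34, None, 19, None, None, 24]
Preorder traversal: [12, 11, 35, 34, 19, 24]


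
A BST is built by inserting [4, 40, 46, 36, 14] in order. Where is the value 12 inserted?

Starting tree (level order): [4, None, 40, 36, 46, 14]
Insertion path: 4 -> 40 -> 36 -> 14
Result: insert 12 as left child of 14
Final tree (level order): [4, None, 40, 36, 46, 14, None, None, None, 12]


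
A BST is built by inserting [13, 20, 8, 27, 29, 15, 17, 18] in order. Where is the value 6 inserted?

Starting tree (level order): [13, 8, 20, None, None, 15, 27, None, 17, None, 29, None, 18]
Insertion path: 13 -> 8
Result: insert 6 as left child of 8
Final tree (level order): [13, 8, 20, 6, None, 15, 27, None, None, None, 17, None, 29, None, 18]


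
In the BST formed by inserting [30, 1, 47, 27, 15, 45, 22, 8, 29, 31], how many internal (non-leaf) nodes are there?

Tree built from: [30, 1, 47, 27, 15, 45, 22, 8, 29, 31]
Tree (level-order array): [30, 1, 47, None, 27, 45, None, 15, 29, 31, None, 8, 22]
Rule: An internal node has at least one child.
Per-node child counts:
  node 30: 2 child(ren)
  node 1: 1 child(ren)
  node 27: 2 child(ren)
  node 15: 2 child(ren)
  node 8: 0 child(ren)
  node 22: 0 child(ren)
  node 29: 0 child(ren)
  node 47: 1 child(ren)
  node 45: 1 child(ren)
  node 31: 0 child(ren)
Matching nodes: [30, 1, 27, 15, 47, 45]
Count of internal (non-leaf) nodes: 6


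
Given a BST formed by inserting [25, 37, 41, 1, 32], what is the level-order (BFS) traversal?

Tree insertion order: [25, 37, 41, 1, 32]
Tree (level-order array): [25, 1, 37, None, None, 32, 41]
BFS from the root, enqueuing left then right child of each popped node:
  queue [25] -> pop 25, enqueue [1, 37], visited so far: [25]
  queue [1, 37] -> pop 1, enqueue [none], visited so far: [25, 1]
  queue [37] -> pop 37, enqueue [32, 41], visited so far: [25, 1, 37]
  queue [32, 41] -> pop 32, enqueue [none], visited so far: [25, 1, 37, 32]
  queue [41] -> pop 41, enqueue [none], visited so far: [25, 1, 37, 32, 41]
Result: [25, 1, 37, 32, 41]


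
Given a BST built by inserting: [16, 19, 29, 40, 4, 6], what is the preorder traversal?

Tree insertion order: [16, 19, 29, 40, 4, 6]
Tree (level-order array): [16, 4, 19, None, 6, None, 29, None, None, None, 40]
Preorder traversal: [16, 4, 6, 19, 29, 40]


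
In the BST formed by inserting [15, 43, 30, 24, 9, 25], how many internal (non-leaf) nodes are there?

Tree built from: [15, 43, 30, 24, 9, 25]
Tree (level-order array): [15, 9, 43, None, None, 30, None, 24, None, None, 25]
Rule: An internal node has at least one child.
Per-node child counts:
  node 15: 2 child(ren)
  node 9: 0 child(ren)
  node 43: 1 child(ren)
  node 30: 1 child(ren)
  node 24: 1 child(ren)
  node 25: 0 child(ren)
Matching nodes: [15, 43, 30, 24]
Count of internal (non-leaf) nodes: 4


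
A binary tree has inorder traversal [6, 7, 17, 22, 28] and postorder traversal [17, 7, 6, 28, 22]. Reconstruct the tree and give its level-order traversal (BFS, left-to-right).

Inorder:   [6, 7, 17, 22, 28]
Postorder: [17, 7, 6, 28, 22]
Algorithm: postorder visits root last, so walk postorder right-to-left;
each value is the root of the current inorder slice — split it at that
value, recurse on the right subtree first, then the left.
Recursive splits:
  root=22; inorder splits into left=[6, 7, 17], right=[28]
  root=28; inorder splits into left=[], right=[]
  root=6; inorder splits into left=[], right=[7, 17]
  root=7; inorder splits into left=[], right=[17]
  root=17; inorder splits into left=[], right=[]
Reconstructed level-order: [22, 6, 28, 7, 17]


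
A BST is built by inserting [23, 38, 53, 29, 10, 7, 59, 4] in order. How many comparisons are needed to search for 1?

Search path for 1: 23 -> 10 -> 7 -> 4
Found: False
Comparisons: 4


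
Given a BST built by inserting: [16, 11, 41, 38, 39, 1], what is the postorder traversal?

Tree insertion order: [16, 11, 41, 38, 39, 1]
Tree (level-order array): [16, 11, 41, 1, None, 38, None, None, None, None, 39]
Postorder traversal: [1, 11, 39, 38, 41, 16]


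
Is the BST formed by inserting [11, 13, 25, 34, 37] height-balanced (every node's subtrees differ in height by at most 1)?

Tree (level-order array): [11, None, 13, None, 25, None, 34, None, 37]
Definition: a tree is height-balanced if, at every node, |h(left) - h(right)| <= 1 (empty subtree has height -1).
Bottom-up per-node check:
  node 37: h_left=-1, h_right=-1, diff=0 [OK], height=0
  node 34: h_left=-1, h_right=0, diff=1 [OK], height=1
  node 25: h_left=-1, h_right=1, diff=2 [FAIL (|-1-1|=2 > 1)], height=2
  node 13: h_left=-1, h_right=2, diff=3 [FAIL (|-1-2|=3 > 1)], height=3
  node 11: h_left=-1, h_right=3, diff=4 [FAIL (|-1-3|=4 > 1)], height=4
Node 25 violates the condition: |-1 - 1| = 2 > 1.
Result: Not balanced


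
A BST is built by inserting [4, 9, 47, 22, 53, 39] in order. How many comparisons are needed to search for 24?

Search path for 24: 4 -> 9 -> 47 -> 22 -> 39
Found: False
Comparisons: 5


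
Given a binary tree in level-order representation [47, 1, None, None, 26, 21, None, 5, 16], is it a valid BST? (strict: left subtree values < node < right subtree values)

Level-order array: [47, 1, None, None, 26, 21, None, 5, 16]
Validate using subtree bounds (lo, hi): at each node, require lo < value < hi,
then recurse left with hi=value and right with lo=value.
Preorder trace (stopping at first violation):
  at node 47 with bounds (-inf, +inf): OK
  at node 1 with bounds (-inf, 47): OK
  at node 26 with bounds (1, 47): OK
  at node 21 with bounds (1, 26): OK
  at node 5 with bounds (1, 21): OK
  at node 16 with bounds (21, 26): VIOLATION
Node 16 violates its bound: not (21 < 16 < 26).
Result: Not a valid BST


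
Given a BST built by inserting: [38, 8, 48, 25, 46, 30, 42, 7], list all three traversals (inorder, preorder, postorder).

Tree insertion order: [38, 8, 48, 25, 46, 30, 42, 7]
Tree (level-order array): [38, 8, 48, 7, 25, 46, None, None, None, None, 30, 42]
Inorder (L, root, R): [7, 8, 25, 30, 38, 42, 46, 48]
Preorder (root, L, R): [38, 8, 7, 25, 30, 48, 46, 42]
Postorder (L, R, root): [7, 30, 25, 8, 42, 46, 48, 38]


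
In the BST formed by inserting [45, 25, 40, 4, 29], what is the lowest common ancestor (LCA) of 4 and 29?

Tree insertion order: [45, 25, 40, 4, 29]
Tree (level-order array): [45, 25, None, 4, 40, None, None, 29]
In a BST, the LCA of p=4, q=29 is the first node v on the
root-to-leaf path with p <= v <= q (go left if both < v, right if both > v).
Walk from root:
  at 45: both 4 and 29 < 45, go left
  at 25: 4 <= 25 <= 29, this is the LCA
LCA = 25


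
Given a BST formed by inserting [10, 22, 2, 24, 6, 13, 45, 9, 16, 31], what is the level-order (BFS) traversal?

Tree insertion order: [10, 22, 2, 24, 6, 13, 45, 9, 16, 31]
Tree (level-order array): [10, 2, 22, None, 6, 13, 24, None, 9, None, 16, None, 45, None, None, None, None, 31]
BFS from the root, enqueuing left then right child of each popped node:
  queue [10] -> pop 10, enqueue [2, 22], visited so far: [10]
  queue [2, 22] -> pop 2, enqueue [6], visited so far: [10, 2]
  queue [22, 6] -> pop 22, enqueue [13, 24], visited so far: [10, 2, 22]
  queue [6, 13, 24] -> pop 6, enqueue [9], visited so far: [10, 2, 22, 6]
  queue [13, 24, 9] -> pop 13, enqueue [16], visited so far: [10, 2, 22, 6, 13]
  queue [24, 9, 16] -> pop 24, enqueue [45], visited so far: [10, 2, 22, 6, 13, 24]
  queue [9, 16, 45] -> pop 9, enqueue [none], visited so far: [10, 2, 22, 6, 13, 24, 9]
  queue [16, 45] -> pop 16, enqueue [none], visited so far: [10, 2, 22, 6, 13, 24, 9, 16]
  queue [45] -> pop 45, enqueue [31], visited so far: [10, 2, 22, 6, 13, 24, 9, 16, 45]
  queue [31] -> pop 31, enqueue [none], visited so far: [10, 2, 22, 6, 13, 24, 9, 16, 45, 31]
Result: [10, 2, 22, 6, 13, 24, 9, 16, 45, 31]


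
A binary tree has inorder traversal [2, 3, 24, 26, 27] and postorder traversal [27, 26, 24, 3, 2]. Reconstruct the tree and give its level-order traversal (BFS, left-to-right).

Inorder:   [2, 3, 24, 26, 27]
Postorder: [27, 26, 24, 3, 2]
Algorithm: postorder visits root last, so walk postorder right-to-left;
each value is the root of the current inorder slice — split it at that
value, recurse on the right subtree first, then the left.
Recursive splits:
  root=2; inorder splits into left=[], right=[3, 24, 26, 27]
  root=3; inorder splits into left=[], right=[24, 26, 27]
  root=24; inorder splits into left=[], right=[26, 27]
  root=26; inorder splits into left=[], right=[27]
  root=27; inorder splits into left=[], right=[]
Reconstructed level-order: [2, 3, 24, 26, 27]


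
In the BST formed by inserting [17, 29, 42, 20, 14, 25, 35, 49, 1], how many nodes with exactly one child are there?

Tree built from: [17, 29, 42, 20, 14, 25, 35, 49, 1]
Tree (level-order array): [17, 14, 29, 1, None, 20, 42, None, None, None, 25, 35, 49]
Rule: These are nodes with exactly 1 non-null child.
Per-node child counts:
  node 17: 2 child(ren)
  node 14: 1 child(ren)
  node 1: 0 child(ren)
  node 29: 2 child(ren)
  node 20: 1 child(ren)
  node 25: 0 child(ren)
  node 42: 2 child(ren)
  node 35: 0 child(ren)
  node 49: 0 child(ren)
Matching nodes: [14, 20]
Count of nodes with exactly one child: 2


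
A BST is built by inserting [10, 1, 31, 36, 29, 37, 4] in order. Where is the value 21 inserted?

Starting tree (level order): [10, 1, 31, None, 4, 29, 36, None, None, None, None, None, 37]
Insertion path: 10 -> 31 -> 29
Result: insert 21 as left child of 29
Final tree (level order): [10, 1, 31, None, 4, 29, 36, None, None, 21, None, None, 37]


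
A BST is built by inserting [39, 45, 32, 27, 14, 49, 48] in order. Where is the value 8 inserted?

Starting tree (level order): [39, 32, 45, 27, None, None, 49, 14, None, 48]
Insertion path: 39 -> 32 -> 27 -> 14
Result: insert 8 as left child of 14
Final tree (level order): [39, 32, 45, 27, None, None, 49, 14, None, 48, None, 8]


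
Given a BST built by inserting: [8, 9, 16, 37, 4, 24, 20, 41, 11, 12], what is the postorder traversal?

Tree insertion order: [8, 9, 16, 37, 4, 24, 20, 41, 11, 12]
Tree (level-order array): [8, 4, 9, None, None, None, 16, 11, 37, None, 12, 24, 41, None, None, 20]
Postorder traversal: [4, 12, 11, 20, 24, 41, 37, 16, 9, 8]


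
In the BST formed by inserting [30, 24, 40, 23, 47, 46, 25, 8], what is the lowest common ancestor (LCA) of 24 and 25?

Tree insertion order: [30, 24, 40, 23, 47, 46, 25, 8]
Tree (level-order array): [30, 24, 40, 23, 25, None, 47, 8, None, None, None, 46]
In a BST, the LCA of p=24, q=25 is the first node v on the
root-to-leaf path with p <= v <= q (go left if both < v, right if both > v).
Walk from root:
  at 30: both 24 and 25 < 30, go left
  at 24: 24 <= 24 <= 25, this is the LCA
LCA = 24


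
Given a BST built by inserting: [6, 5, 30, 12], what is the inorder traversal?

Tree insertion order: [6, 5, 30, 12]
Tree (level-order array): [6, 5, 30, None, None, 12]
Inorder traversal: [5, 6, 12, 30]


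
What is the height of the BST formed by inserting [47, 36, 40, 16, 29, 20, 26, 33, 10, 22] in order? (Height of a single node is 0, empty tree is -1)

Insertion order: [47, 36, 40, 16, 29, 20, 26, 33, 10, 22]
Tree (level-order array): [47, 36, None, 16, 40, 10, 29, None, None, None, None, 20, 33, None, 26, None, None, 22]
Compute height bottom-up (empty subtree = -1):
  height(10) = 1 + max(-1, -1) = 0
  height(22) = 1 + max(-1, -1) = 0
  height(26) = 1 + max(0, -1) = 1
  height(20) = 1 + max(-1, 1) = 2
  height(33) = 1 + max(-1, -1) = 0
  height(29) = 1 + max(2, 0) = 3
  height(16) = 1 + max(0, 3) = 4
  height(40) = 1 + max(-1, -1) = 0
  height(36) = 1 + max(4, 0) = 5
  height(47) = 1 + max(5, -1) = 6
Height = 6


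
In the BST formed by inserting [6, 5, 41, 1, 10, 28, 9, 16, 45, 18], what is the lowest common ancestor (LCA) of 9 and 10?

Tree insertion order: [6, 5, 41, 1, 10, 28, 9, 16, 45, 18]
Tree (level-order array): [6, 5, 41, 1, None, 10, 45, None, None, 9, 28, None, None, None, None, 16, None, None, 18]
In a BST, the LCA of p=9, q=10 is the first node v on the
root-to-leaf path with p <= v <= q (go left if both < v, right if both > v).
Walk from root:
  at 6: both 9 and 10 > 6, go right
  at 41: both 9 and 10 < 41, go left
  at 10: 9 <= 10 <= 10, this is the LCA
LCA = 10


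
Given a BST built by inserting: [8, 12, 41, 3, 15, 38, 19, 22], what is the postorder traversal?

Tree insertion order: [8, 12, 41, 3, 15, 38, 19, 22]
Tree (level-order array): [8, 3, 12, None, None, None, 41, 15, None, None, 38, 19, None, None, 22]
Postorder traversal: [3, 22, 19, 38, 15, 41, 12, 8]


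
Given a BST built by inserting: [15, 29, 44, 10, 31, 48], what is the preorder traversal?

Tree insertion order: [15, 29, 44, 10, 31, 48]
Tree (level-order array): [15, 10, 29, None, None, None, 44, 31, 48]
Preorder traversal: [15, 10, 29, 44, 31, 48]


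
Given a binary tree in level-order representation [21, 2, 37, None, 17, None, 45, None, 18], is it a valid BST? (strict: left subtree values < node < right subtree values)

Level-order array: [21, 2, 37, None, 17, None, 45, None, 18]
Validate using subtree bounds (lo, hi): at each node, require lo < value < hi,
then recurse left with hi=value and right with lo=value.
Preorder trace (stopping at first violation):
  at node 21 with bounds (-inf, +inf): OK
  at node 2 with bounds (-inf, 21): OK
  at node 17 with bounds (2, 21): OK
  at node 18 with bounds (17, 21): OK
  at node 37 with bounds (21, +inf): OK
  at node 45 with bounds (37, +inf): OK
No violation found at any node.
Result: Valid BST


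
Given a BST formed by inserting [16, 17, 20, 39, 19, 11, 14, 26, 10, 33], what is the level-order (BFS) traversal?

Tree insertion order: [16, 17, 20, 39, 19, 11, 14, 26, 10, 33]
Tree (level-order array): [16, 11, 17, 10, 14, None, 20, None, None, None, None, 19, 39, None, None, 26, None, None, 33]
BFS from the root, enqueuing left then right child of each popped node:
  queue [16] -> pop 16, enqueue [11, 17], visited so far: [16]
  queue [11, 17] -> pop 11, enqueue [10, 14], visited so far: [16, 11]
  queue [17, 10, 14] -> pop 17, enqueue [20], visited so far: [16, 11, 17]
  queue [10, 14, 20] -> pop 10, enqueue [none], visited so far: [16, 11, 17, 10]
  queue [14, 20] -> pop 14, enqueue [none], visited so far: [16, 11, 17, 10, 14]
  queue [20] -> pop 20, enqueue [19, 39], visited so far: [16, 11, 17, 10, 14, 20]
  queue [19, 39] -> pop 19, enqueue [none], visited so far: [16, 11, 17, 10, 14, 20, 19]
  queue [39] -> pop 39, enqueue [26], visited so far: [16, 11, 17, 10, 14, 20, 19, 39]
  queue [26] -> pop 26, enqueue [33], visited so far: [16, 11, 17, 10, 14, 20, 19, 39, 26]
  queue [33] -> pop 33, enqueue [none], visited so far: [16, 11, 17, 10, 14, 20, 19, 39, 26, 33]
Result: [16, 11, 17, 10, 14, 20, 19, 39, 26, 33]


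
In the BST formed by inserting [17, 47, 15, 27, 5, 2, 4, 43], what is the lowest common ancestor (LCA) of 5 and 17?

Tree insertion order: [17, 47, 15, 27, 5, 2, 4, 43]
Tree (level-order array): [17, 15, 47, 5, None, 27, None, 2, None, None, 43, None, 4]
In a BST, the LCA of p=5, q=17 is the first node v on the
root-to-leaf path with p <= v <= q (go left if both < v, right if both > v).
Walk from root:
  at 17: 5 <= 17 <= 17, this is the LCA
LCA = 17


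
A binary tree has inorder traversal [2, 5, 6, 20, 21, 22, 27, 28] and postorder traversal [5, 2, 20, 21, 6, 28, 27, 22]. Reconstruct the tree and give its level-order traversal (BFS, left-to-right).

Inorder:   [2, 5, 6, 20, 21, 22, 27, 28]
Postorder: [5, 2, 20, 21, 6, 28, 27, 22]
Algorithm: postorder visits root last, so walk postorder right-to-left;
each value is the root of the current inorder slice — split it at that
value, recurse on the right subtree first, then the left.
Recursive splits:
  root=22; inorder splits into left=[2, 5, 6, 20, 21], right=[27, 28]
  root=27; inorder splits into left=[], right=[28]
  root=28; inorder splits into left=[], right=[]
  root=6; inorder splits into left=[2, 5], right=[20, 21]
  root=21; inorder splits into left=[20], right=[]
  root=20; inorder splits into left=[], right=[]
  root=2; inorder splits into left=[], right=[5]
  root=5; inorder splits into left=[], right=[]
Reconstructed level-order: [22, 6, 27, 2, 21, 28, 5, 20]


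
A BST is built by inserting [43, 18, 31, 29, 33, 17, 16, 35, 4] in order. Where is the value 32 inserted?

Starting tree (level order): [43, 18, None, 17, 31, 16, None, 29, 33, 4, None, None, None, None, 35]
Insertion path: 43 -> 18 -> 31 -> 33
Result: insert 32 as left child of 33
Final tree (level order): [43, 18, None, 17, 31, 16, None, 29, 33, 4, None, None, None, 32, 35]


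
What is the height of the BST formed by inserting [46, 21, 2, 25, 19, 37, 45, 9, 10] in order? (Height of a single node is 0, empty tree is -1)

Insertion order: [46, 21, 2, 25, 19, 37, 45, 9, 10]
Tree (level-order array): [46, 21, None, 2, 25, None, 19, None, 37, 9, None, None, 45, None, 10]
Compute height bottom-up (empty subtree = -1):
  height(10) = 1 + max(-1, -1) = 0
  height(9) = 1 + max(-1, 0) = 1
  height(19) = 1 + max(1, -1) = 2
  height(2) = 1 + max(-1, 2) = 3
  height(45) = 1 + max(-1, -1) = 0
  height(37) = 1 + max(-1, 0) = 1
  height(25) = 1 + max(-1, 1) = 2
  height(21) = 1 + max(3, 2) = 4
  height(46) = 1 + max(4, -1) = 5
Height = 5


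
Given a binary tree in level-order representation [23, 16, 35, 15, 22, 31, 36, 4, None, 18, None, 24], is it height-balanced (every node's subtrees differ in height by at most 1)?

Tree (level-order array): [23, 16, 35, 15, 22, 31, 36, 4, None, 18, None, 24]
Definition: a tree is height-balanced if, at every node, |h(left) - h(right)| <= 1 (empty subtree has height -1).
Bottom-up per-node check:
  node 4: h_left=-1, h_right=-1, diff=0 [OK], height=0
  node 15: h_left=0, h_right=-1, diff=1 [OK], height=1
  node 18: h_left=-1, h_right=-1, diff=0 [OK], height=0
  node 22: h_left=0, h_right=-1, diff=1 [OK], height=1
  node 16: h_left=1, h_right=1, diff=0 [OK], height=2
  node 24: h_left=-1, h_right=-1, diff=0 [OK], height=0
  node 31: h_left=0, h_right=-1, diff=1 [OK], height=1
  node 36: h_left=-1, h_right=-1, diff=0 [OK], height=0
  node 35: h_left=1, h_right=0, diff=1 [OK], height=2
  node 23: h_left=2, h_right=2, diff=0 [OK], height=3
All nodes satisfy the balance condition.
Result: Balanced


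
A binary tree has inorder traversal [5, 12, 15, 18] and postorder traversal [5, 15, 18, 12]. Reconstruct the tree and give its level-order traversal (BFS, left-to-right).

Inorder:   [5, 12, 15, 18]
Postorder: [5, 15, 18, 12]
Algorithm: postorder visits root last, so walk postorder right-to-left;
each value is the root of the current inorder slice — split it at that
value, recurse on the right subtree first, then the left.
Recursive splits:
  root=12; inorder splits into left=[5], right=[15, 18]
  root=18; inorder splits into left=[15], right=[]
  root=15; inorder splits into left=[], right=[]
  root=5; inorder splits into left=[], right=[]
Reconstructed level-order: [12, 5, 18, 15]


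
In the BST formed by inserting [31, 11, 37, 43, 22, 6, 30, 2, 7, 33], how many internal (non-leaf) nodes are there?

Tree built from: [31, 11, 37, 43, 22, 6, 30, 2, 7, 33]
Tree (level-order array): [31, 11, 37, 6, 22, 33, 43, 2, 7, None, 30]
Rule: An internal node has at least one child.
Per-node child counts:
  node 31: 2 child(ren)
  node 11: 2 child(ren)
  node 6: 2 child(ren)
  node 2: 0 child(ren)
  node 7: 0 child(ren)
  node 22: 1 child(ren)
  node 30: 0 child(ren)
  node 37: 2 child(ren)
  node 33: 0 child(ren)
  node 43: 0 child(ren)
Matching nodes: [31, 11, 6, 22, 37]
Count of internal (non-leaf) nodes: 5


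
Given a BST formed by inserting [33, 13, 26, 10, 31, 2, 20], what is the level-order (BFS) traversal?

Tree insertion order: [33, 13, 26, 10, 31, 2, 20]
Tree (level-order array): [33, 13, None, 10, 26, 2, None, 20, 31]
BFS from the root, enqueuing left then right child of each popped node:
  queue [33] -> pop 33, enqueue [13], visited so far: [33]
  queue [13] -> pop 13, enqueue [10, 26], visited so far: [33, 13]
  queue [10, 26] -> pop 10, enqueue [2], visited so far: [33, 13, 10]
  queue [26, 2] -> pop 26, enqueue [20, 31], visited so far: [33, 13, 10, 26]
  queue [2, 20, 31] -> pop 2, enqueue [none], visited so far: [33, 13, 10, 26, 2]
  queue [20, 31] -> pop 20, enqueue [none], visited so far: [33, 13, 10, 26, 2, 20]
  queue [31] -> pop 31, enqueue [none], visited so far: [33, 13, 10, 26, 2, 20, 31]
Result: [33, 13, 10, 26, 2, 20, 31]


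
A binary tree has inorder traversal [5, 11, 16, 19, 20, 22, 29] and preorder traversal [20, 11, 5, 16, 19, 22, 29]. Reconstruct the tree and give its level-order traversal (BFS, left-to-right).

Inorder:  [5, 11, 16, 19, 20, 22, 29]
Preorder: [20, 11, 5, 16, 19, 22, 29]
Algorithm: preorder visits root first, so consume preorder in order;
for each root, split the current inorder slice at that value into
left-subtree inorder and right-subtree inorder, then recurse.
Recursive splits:
  root=20; inorder splits into left=[5, 11, 16, 19], right=[22, 29]
  root=11; inorder splits into left=[5], right=[16, 19]
  root=5; inorder splits into left=[], right=[]
  root=16; inorder splits into left=[], right=[19]
  root=19; inorder splits into left=[], right=[]
  root=22; inorder splits into left=[], right=[29]
  root=29; inorder splits into left=[], right=[]
Reconstructed level-order: [20, 11, 22, 5, 16, 29, 19]


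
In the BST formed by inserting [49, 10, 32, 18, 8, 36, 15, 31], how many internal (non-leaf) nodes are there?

Tree built from: [49, 10, 32, 18, 8, 36, 15, 31]
Tree (level-order array): [49, 10, None, 8, 32, None, None, 18, 36, 15, 31]
Rule: An internal node has at least one child.
Per-node child counts:
  node 49: 1 child(ren)
  node 10: 2 child(ren)
  node 8: 0 child(ren)
  node 32: 2 child(ren)
  node 18: 2 child(ren)
  node 15: 0 child(ren)
  node 31: 0 child(ren)
  node 36: 0 child(ren)
Matching nodes: [49, 10, 32, 18]
Count of internal (non-leaf) nodes: 4


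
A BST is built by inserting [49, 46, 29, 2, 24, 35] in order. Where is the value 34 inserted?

Starting tree (level order): [49, 46, None, 29, None, 2, 35, None, 24]
Insertion path: 49 -> 46 -> 29 -> 35
Result: insert 34 as left child of 35
Final tree (level order): [49, 46, None, 29, None, 2, 35, None, 24, 34]


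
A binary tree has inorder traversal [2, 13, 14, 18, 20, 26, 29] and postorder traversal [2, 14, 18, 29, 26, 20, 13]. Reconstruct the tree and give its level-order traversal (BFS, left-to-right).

Inorder:   [2, 13, 14, 18, 20, 26, 29]
Postorder: [2, 14, 18, 29, 26, 20, 13]
Algorithm: postorder visits root last, so walk postorder right-to-left;
each value is the root of the current inorder slice — split it at that
value, recurse on the right subtree first, then the left.
Recursive splits:
  root=13; inorder splits into left=[2], right=[14, 18, 20, 26, 29]
  root=20; inorder splits into left=[14, 18], right=[26, 29]
  root=26; inorder splits into left=[], right=[29]
  root=29; inorder splits into left=[], right=[]
  root=18; inorder splits into left=[14], right=[]
  root=14; inorder splits into left=[], right=[]
  root=2; inorder splits into left=[], right=[]
Reconstructed level-order: [13, 2, 20, 18, 26, 14, 29]


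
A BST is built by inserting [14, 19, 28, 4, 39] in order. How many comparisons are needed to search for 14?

Search path for 14: 14
Found: True
Comparisons: 1


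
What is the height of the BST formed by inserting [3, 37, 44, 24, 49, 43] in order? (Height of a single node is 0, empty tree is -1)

Insertion order: [3, 37, 44, 24, 49, 43]
Tree (level-order array): [3, None, 37, 24, 44, None, None, 43, 49]
Compute height bottom-up (empty subtree = -1):
  height(24) = 1 + max(-1, -1) = 0
  height(43) = 1 + max(-1, -1) = 0
  height(49) = 1 + max(-1, -1) = 0
  height(44) = 1 + max(0, 0) = 1
  height(37) = 1 + max(0, 1) = 2
  height(3) = 1 + max(-1, 2) = 3
Height = 3


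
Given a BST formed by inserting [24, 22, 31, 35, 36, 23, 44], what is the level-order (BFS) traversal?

Tree insertion order: [24, 22, 31, 35, 36, 23, 44]
Tree (level-order array): [24, 22, 31, None, 23, None, 35, None, None, None, 36, None, 44]
BFS from the root, enqueuing left then right child of each popped node:
  queue [24] -> pop 24, enqueue [22, 31], visited so far: [24]
  queue [22, 31] -> pop 22, enqueue [23], visited so far: [24, 22]
  queue [31, 23] -> pop 31, enqueue [35], visited so far: [24, 22, 31]
  queue [23, 35] -> pop 23, enqueue [none], visited so far: [24, 22, 31, 23]
  queue [35] -> pop 35, enqueue [36], visited so far: [24, 22, 31, 23, 35]
  queue [36] -> pop 36, enqueue [44], visited so far: [24, 22, 31, 23, 35, 36]
  queue [44] -> pop 44, enqueue [none], visited so far: [24, 22, 31, 23, 35, 36, 44]
Result: [24, 22, 31, 23, 35, 36, 44]


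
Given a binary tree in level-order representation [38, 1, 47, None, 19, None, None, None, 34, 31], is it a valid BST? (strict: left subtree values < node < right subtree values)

Level-order array: [38, 1, 47, None, 19, None, None, None, 34, 31]
Validate using subtree bounds (lo, hi): at each node, require lo < value < hi,
then recurse left with hi=value and right with lo=value.
Preorder trace (stopping at first violation):
  at node 38 with bounds (-inf, +inf): OK
  at node 1 with bounds (-inf, 38): OK
  at node 19 with bounds (1, 38): OK
  at node 34 with bounds (19, 38): OK
  at node 31 with bounds (19, 34): OK
  at node 47 with bounds (38, +inf): OK
No violation found at any node.
Result: Valid BST


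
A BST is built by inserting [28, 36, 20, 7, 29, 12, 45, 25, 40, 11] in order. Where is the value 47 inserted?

Starting tree (level order): [28, 20, 36, 7, 25, 29, 45, None, 12, None, None, None, None, 40, None, 11]
Insertion path: 28 -> 36 -> 45
Result: insert 47 as right child of 45
Final tree (level order): [28, 20, 36, 7, 25, 29, 45, None, 12, None, None, None, None, 40, 47, 11]


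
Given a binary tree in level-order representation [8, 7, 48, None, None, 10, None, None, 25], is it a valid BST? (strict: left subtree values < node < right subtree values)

Level-order array: [8, 7, 48, None, None, 10, None, None, 25]
Validate using subtree bounds (lo, hi): at each node, require lo < value < hi,
then recurse left with hi=value and right with lo=value.
Preorder trace (stopping at first violation):
  at node 8 with bounds (-inf, +inf): OK
  at node 7 with bounds (-inf, 8): OK
  at node 48 with bounds (8, +inf): OK
  at node 10 with bounds (8, 48): OK
  at node 25 with bounds (10, 48): OK
No violation found at any node.
Result: Valid BST


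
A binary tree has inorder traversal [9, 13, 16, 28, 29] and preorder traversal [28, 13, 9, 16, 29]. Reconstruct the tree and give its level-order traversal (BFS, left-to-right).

Inorder:  [9, 13, 16, 28, 29]
Preorder: [28, 13, 9, 16, 29]
Algorithm: preorder visits root first, so consume preorder in order;
for each root, split the current inorder slice at that value into
left-subtree inorder and right-subtree inorder, then recurse.
Recursive splits:
  root=28; inorder splits into left=[9, 13, 16], right=[29]
  root=13; inorder splits into left=[9], right=[16]
  root=9; inorder splits into left=[], right=[]
  root=16; inorder splits into left=[], right=[]
  root=29; inorder splits into left=[], right=[]
Reconstructed level-order: [28, 13, 29, 9, 16]


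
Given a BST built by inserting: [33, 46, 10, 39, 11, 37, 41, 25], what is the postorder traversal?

Tree insertion order: [33, 46, 10, 39, 11, 37, 41, 25]
Tree (level-order array): [33, 10, 46, None, 11, 39, None, None, 25, 37, 41]
Postorder traversal: [25, 11, 10, 37, 41, 39, 46, 33]


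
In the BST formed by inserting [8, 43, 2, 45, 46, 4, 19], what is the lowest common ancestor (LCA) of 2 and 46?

Tree insertion order: [8, 43, 2, 45, 46, 4, 19]
Tree (level-order array): [8, 2, 43, None, 4, 19, 45, None, None, None, None, None, 46]
In a BST, the LCA of p=2, q=46 is the first node v on the
root-to-leaf path with p <= v <= q (go left if both < v, right if both > v).
Walk from root:
  at 8: 2 <= 8 <= 46, this is the LCA
LCA = 8


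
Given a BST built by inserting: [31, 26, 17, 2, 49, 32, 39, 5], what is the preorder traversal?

Tree insertion order: [31, 26, 17, 2, 49, 32, 39, 5]
Tree (level-order array): [31, 26, 49, 17, None, 32, None, 2, None, None, 39, None, 5]
Preorder traversal: [31, 26, 17, 2, 5, 49, 32, 39]


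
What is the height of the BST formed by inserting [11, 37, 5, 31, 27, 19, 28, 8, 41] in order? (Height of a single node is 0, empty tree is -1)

Insertion order: [11, 37, 5, 31, 27, 19, 28, 8, 41]
Tree (level-order array): [11, 5, 37, None, 8, 31, 41, None, None, 27, None, None, None, 19, 28]
Compute height bottom-up (empty subtree = -1):
  height(8) = 1 + max(-1, -1) = 0
  height(5) = 1 + max(-1, 0) = 1
  height(19) = 1 + max(-1, -1) = 0
  height(28) = 1 + max(-1, -1) = 0
  height(27) = 1 + max(0, 0) = 1
  height(31) = 1 + max(1, -1) = 2
  height(41) = 1 + max(-1, -1) = 0
  height(37) = 1 + max(2, 0) = 3
  height(11) = 1 + max(1, 3) = 4
Height = 4


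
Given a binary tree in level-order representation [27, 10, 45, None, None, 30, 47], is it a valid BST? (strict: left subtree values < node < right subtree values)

Level-order array: [27, 10, 45, None, None, 30, 47]
Validate using subtree bounds (lo, hi): at each node, require lo < value < hi,
then recurse left with hi=value and right with lo=value.
Preorder trace (stopping at first violation):
  at node 27 with bounds (-inf, +inf): OK
  at node 10 with bounds (-inf, 27): OK
  at node 45 with bounds (27, +inf): OK
  at node 30 with bounds (27, 45): OK
  at node 47 with bounds (45, +inf): OK
No violation found at any node.
Result: Valid BST


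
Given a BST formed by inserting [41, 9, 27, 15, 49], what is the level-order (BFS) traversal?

Tree insertion order: [41, 9, 27, 15, 49]
Tree (level-order array): [41, 9, 49, None, 27, None, None, 15]
BFS from the root, enqueuing left then right child of each popped node:
  queue [41] -> pop 41, enqueue [9, 49], visited so far: [41]
  queue [9, 49] -> pop 9, enqueue [27], visited so far: [41, 9]
  queue [49, 27] -> pop 49, enqueue [none], visited so far: [41, 9, 49]
  queue [27] -> pop 27, enqueue [15], visited so far: [41, 9, 49, 27]
  queue [15] -> pop 15, enqueue [none], visited so far: [41, 9, 49, 27, 15]
Result: [41, 9, 49, 27, 15]


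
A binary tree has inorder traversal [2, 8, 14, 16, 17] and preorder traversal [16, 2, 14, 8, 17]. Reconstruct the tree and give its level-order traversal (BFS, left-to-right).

Inorder:  [2, 8, 14, 16, 17]
Preorder: [16, 2, 14, 8, 17]
Algorithm: preorder visits root first, so consume preorder in order;
for each root, split the current inorder slice at that value into
left-subtree inorder and right-subtree inorder, then recurse.
Recursive splits:
  root=16; inorder splits into left=[2, 8, 14], right=[17]
  root=2; inorder splits into left=[], right=[8, 14]
  root=14; inorder splits into left=[8], right=[]
  root=8; inorder splits into left=[], right=[]
  root=17; inorder splits into left=[], right=[]
Reconstructed level-order: [16, 2, 17, 14, 8]


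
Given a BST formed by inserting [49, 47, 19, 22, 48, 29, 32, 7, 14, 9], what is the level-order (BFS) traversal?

Tree insertion order: [49, 47, 19, 22, 48, 29, 32, 7, 14, 9]
Tree (level-order array): [49, 47, None, 19, 48, 7, 22, None, None, None, 14, None, 29, 9, None, None, 32]
BFS from the root, enqueuing left then right child of each popped node:
  queue [49] -> pop 49, enqueue [47], visited so far: [49]
  queue [47] -> pop 47, enqueue [19, 48], visited so far: [49, 47]
  queue [19, 48] -> pop 19, enqueue [7, 22], visited so far: [49, 47, 19]
  queue [48, 7, 22] -> pop 48, enqueue [none], visited so far: [49, 47, 19, 48]
  queue [7, 22] -> pop 7, enqueue [14], visited so far: [49, 47, 19, 48, 7]
  queue [22, 14] -> pop 22, enqueue [29], visited so far: [49, 47, 19, 48, 7, 22]
  queue [14, 29] -> pop 14, enqueue [9], visited so far: [49, 47, 19, 48, 7, 22, 14]
  queue [29, 9] -> pop 29, enqueue [32], visited so far: [49, 47, 19, 48, 7, 22, 14, 29]
  queue [9, 32] -> pop 9, enqueue [none], visited so far: [49, 47, 19, 48, 7, 22, 14, 29, 9]
  queue [32] -> pop 32, enqueue [none], visited so far: [49, 47, 19, 48, 7, 22, 14, 29, 9, 32]
Result: [49, 47, 19, 48, 7, 22, 14, 29, 9, 32]


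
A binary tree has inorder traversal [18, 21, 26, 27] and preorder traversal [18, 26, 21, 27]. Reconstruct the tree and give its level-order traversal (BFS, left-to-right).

Inorder:  [18, 21, 26, 27]
Preorder: [18, 26, 21, 27]
Algorithm: preorder visits root first, so consume preorder in order;
for each root, split the current inorder slice at that value into
left-subtree inorder and right-subtree inorder, then recurse.
Recursive splits:
  root=18; inorder splits into left=[], right=[21, 26, 27]
  root=26; inorder splits into left=[21], right=[27]
  root=21; inorder splits into left=[], right=[]
  root=27; inorder splits into left=[], right=[]
Reconstructed level-order: [18, 26, 21, 27]


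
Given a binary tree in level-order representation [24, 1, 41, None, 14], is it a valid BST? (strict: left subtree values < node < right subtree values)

Level-order array: [24, 1, 41, None, 14]
Validate using subtree bounds (lo, hi): at each node, require lo < value < hi,
then recurse left with hi=value and right with lo=value.
Preorder trace (stopping at first violation):
  at node 24 with bounds (-inf, +inf): OK
  at node 1 with bounds (-inf, 24): OK
  at node 14 with bounds (1, 24): OK
  at node 41 with bounds (24, +inf): OK
No violation found at any node.
Result: Valid BST


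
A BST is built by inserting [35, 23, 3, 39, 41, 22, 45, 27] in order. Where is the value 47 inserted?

Starting tree (level order): [35, 23, 39, 3, 27, None, 41, None, 22, None, None, None, 45]
Insertion path: 35 -> 39 -> 41 -> 45
Result: insert 47 as right child of 45
Final tree (level order): [35, 23, 39, 3, 27, None, 41, None, 22, None, None, None, 45, None, None, None, 47]
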